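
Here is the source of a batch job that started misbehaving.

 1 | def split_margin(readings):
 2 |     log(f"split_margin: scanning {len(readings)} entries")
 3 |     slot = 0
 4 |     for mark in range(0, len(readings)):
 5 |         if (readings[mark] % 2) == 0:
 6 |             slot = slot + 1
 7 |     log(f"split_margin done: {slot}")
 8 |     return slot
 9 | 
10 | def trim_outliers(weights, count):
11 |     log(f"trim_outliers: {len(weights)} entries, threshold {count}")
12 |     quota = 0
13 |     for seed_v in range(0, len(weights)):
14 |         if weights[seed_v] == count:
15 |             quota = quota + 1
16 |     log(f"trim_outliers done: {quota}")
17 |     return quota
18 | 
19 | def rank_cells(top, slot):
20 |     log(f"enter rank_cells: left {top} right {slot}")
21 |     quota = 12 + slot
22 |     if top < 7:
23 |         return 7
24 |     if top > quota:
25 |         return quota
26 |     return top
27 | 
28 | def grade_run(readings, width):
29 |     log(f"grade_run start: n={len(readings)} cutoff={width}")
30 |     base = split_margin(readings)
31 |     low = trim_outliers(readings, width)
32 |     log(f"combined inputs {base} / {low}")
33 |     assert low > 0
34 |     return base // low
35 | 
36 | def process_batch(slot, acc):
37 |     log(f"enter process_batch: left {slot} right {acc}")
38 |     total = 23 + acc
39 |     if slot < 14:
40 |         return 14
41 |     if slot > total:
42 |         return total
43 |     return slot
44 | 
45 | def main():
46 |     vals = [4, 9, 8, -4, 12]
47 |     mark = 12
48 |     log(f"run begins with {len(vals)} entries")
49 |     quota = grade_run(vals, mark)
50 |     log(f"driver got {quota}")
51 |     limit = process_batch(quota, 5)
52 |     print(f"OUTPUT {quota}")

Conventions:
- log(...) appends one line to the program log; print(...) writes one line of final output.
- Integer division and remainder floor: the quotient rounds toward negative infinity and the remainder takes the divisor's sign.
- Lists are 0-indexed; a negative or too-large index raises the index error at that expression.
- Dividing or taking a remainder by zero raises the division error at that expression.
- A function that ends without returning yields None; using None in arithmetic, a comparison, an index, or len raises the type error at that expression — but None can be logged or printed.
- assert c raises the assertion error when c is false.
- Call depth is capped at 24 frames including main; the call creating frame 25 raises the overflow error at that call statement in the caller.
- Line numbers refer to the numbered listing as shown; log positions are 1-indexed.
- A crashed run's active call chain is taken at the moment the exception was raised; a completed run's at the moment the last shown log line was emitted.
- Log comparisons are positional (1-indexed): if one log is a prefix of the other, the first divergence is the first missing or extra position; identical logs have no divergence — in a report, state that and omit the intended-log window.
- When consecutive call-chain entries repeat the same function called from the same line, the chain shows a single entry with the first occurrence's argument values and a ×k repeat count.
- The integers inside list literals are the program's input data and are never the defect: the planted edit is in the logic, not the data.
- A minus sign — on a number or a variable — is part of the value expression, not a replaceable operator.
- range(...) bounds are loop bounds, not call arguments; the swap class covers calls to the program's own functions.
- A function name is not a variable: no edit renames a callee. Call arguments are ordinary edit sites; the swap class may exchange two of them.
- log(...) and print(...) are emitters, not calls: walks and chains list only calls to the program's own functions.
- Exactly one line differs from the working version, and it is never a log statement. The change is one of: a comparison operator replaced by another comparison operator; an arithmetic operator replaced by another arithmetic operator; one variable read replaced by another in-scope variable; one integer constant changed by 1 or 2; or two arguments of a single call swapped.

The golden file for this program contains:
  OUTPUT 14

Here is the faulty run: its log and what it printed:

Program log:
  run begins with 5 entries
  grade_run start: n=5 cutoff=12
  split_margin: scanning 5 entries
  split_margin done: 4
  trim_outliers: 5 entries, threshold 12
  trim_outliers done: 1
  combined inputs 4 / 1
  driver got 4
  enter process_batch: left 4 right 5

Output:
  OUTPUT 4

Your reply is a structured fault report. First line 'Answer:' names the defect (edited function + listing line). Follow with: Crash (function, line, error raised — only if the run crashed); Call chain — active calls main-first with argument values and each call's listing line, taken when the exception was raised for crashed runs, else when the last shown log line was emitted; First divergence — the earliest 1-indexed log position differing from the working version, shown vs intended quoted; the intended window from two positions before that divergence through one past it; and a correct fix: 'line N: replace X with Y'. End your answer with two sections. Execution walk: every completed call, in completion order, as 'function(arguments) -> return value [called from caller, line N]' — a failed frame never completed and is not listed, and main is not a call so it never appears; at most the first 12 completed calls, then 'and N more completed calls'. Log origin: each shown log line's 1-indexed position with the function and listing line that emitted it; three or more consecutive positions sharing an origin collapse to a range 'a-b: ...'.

Answer: the defect is in main at line 52.
Core observation: Nothing in the log betrays the bug — only the output does.
Call chain: main -> process_batch(4, 5) (called at line 51).
First divergence: there is none — every log position agrees.
Execution walk:
  split_margin([4, 9, 8, -4, 12]) -> 4  [called from grade_run, line 30]
  trim_outliers([4, 9, 8, -4, 12], 12) -> 1  [called from grade_run, line 31]
  grade_run([4, 9, 8, -4, 12], 12) -> 4  [called from main, line 49]
  process_batch(4, 5) -> 14  [called from main, line 51]
Log origin:
  1: emitted by main (line 48)
  2: emitted by grade_run (line 29)
  3: emitted by split_margin (line 2)
  4: emitted by split_margin (line 7)
  5: emitted by trim_outliers (line 11)
  6: emitted by trim_outliers (line 16)
  7: emitted by grade_run (line 32)
  8: emitted by main (line 50)
  9: emitted by process_batch (line 37)
A correct fix: line 52: replace `quota` with `limit`.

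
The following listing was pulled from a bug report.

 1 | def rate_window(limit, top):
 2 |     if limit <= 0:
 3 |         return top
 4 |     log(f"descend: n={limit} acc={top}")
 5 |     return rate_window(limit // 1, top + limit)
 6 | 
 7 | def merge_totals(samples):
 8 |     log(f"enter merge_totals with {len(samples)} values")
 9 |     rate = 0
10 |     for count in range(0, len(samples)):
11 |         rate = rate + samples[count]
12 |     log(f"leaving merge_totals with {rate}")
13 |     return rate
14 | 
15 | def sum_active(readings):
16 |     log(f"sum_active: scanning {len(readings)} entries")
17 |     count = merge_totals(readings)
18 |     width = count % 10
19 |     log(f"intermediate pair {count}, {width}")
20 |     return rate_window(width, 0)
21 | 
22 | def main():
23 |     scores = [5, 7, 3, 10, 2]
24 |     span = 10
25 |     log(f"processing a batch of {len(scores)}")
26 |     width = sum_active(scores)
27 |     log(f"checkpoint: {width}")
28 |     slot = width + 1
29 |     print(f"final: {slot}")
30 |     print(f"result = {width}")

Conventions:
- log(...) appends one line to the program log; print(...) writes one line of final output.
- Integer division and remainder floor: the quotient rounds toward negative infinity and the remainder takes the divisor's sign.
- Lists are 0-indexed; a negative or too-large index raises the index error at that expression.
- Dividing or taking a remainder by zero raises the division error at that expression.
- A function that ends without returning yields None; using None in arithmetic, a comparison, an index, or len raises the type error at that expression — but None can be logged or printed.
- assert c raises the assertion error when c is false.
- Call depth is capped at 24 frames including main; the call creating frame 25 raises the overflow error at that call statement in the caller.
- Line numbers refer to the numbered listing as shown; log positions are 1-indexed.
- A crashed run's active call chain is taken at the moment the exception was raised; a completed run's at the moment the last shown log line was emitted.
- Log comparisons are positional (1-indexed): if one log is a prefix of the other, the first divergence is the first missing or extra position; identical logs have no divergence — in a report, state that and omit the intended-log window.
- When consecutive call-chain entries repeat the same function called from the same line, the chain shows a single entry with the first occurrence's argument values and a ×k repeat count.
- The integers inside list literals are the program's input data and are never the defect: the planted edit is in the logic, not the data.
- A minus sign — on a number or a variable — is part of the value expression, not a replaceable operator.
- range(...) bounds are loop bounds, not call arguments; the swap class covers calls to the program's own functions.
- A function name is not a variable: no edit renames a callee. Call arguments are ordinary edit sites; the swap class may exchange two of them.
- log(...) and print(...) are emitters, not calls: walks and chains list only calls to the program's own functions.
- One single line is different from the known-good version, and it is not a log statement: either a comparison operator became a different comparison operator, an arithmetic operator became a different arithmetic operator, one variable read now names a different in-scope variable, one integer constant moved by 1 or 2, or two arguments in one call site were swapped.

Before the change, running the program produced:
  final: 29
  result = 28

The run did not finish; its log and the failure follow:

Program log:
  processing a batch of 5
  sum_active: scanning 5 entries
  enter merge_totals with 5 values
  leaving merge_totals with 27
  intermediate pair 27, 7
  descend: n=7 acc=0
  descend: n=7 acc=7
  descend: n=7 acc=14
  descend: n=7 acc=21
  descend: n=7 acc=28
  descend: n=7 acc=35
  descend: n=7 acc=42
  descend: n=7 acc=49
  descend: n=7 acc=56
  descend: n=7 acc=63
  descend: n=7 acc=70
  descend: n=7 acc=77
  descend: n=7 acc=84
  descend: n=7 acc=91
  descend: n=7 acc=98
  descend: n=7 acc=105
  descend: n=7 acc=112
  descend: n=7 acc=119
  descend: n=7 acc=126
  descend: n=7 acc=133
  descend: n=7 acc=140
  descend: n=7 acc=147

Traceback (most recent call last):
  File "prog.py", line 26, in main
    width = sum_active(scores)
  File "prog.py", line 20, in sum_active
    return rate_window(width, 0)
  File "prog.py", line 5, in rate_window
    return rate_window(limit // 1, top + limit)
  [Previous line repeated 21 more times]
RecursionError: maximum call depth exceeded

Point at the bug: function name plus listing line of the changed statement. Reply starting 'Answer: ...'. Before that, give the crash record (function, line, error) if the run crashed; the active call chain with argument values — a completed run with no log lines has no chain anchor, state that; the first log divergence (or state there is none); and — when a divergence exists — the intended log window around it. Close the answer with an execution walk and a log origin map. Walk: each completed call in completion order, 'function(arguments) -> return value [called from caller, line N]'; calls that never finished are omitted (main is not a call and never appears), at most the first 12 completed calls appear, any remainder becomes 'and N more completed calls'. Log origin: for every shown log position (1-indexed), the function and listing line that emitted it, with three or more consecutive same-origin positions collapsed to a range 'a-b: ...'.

Answer: the defect is in rate_window at line 5.
Key fact: The earliest visible damage is log position 7 — 'descend: n=7 acc=7' rather than the intended 'descend: n=6 acc=7'.
Crash: rate_window, line 5, RecursionError.
Call chain: main -> sum_active([5, 7, 3, 10, 2]) (called at line 26) -> rate_window(7, 0) (called at line 20) -> rate_window(7, 7) (called at line 5) ×21.
First divergence: position 7; shown 'descend: n=7 acc=7' vs intended 'descend: n=6 acc=7'.
Intended log window:
  5: intermediate pair 27, 7
  6: descend: n=7 acc=0
  7: descend: n=6 acc=7
  8: descend: n=5 acc=13
Execution walk:
  merge_totals([5, 7, 3, 10, 2]) -> 27  [called from sum_active, line 17]
Log line origins:
  1 — main, line 25
  2 — sum_active, line 16
  3 — merge_totals, line 8
  4 — merge_totals, line 12
  5 — sum_active, line 19
  6-27 — rate_window, line 4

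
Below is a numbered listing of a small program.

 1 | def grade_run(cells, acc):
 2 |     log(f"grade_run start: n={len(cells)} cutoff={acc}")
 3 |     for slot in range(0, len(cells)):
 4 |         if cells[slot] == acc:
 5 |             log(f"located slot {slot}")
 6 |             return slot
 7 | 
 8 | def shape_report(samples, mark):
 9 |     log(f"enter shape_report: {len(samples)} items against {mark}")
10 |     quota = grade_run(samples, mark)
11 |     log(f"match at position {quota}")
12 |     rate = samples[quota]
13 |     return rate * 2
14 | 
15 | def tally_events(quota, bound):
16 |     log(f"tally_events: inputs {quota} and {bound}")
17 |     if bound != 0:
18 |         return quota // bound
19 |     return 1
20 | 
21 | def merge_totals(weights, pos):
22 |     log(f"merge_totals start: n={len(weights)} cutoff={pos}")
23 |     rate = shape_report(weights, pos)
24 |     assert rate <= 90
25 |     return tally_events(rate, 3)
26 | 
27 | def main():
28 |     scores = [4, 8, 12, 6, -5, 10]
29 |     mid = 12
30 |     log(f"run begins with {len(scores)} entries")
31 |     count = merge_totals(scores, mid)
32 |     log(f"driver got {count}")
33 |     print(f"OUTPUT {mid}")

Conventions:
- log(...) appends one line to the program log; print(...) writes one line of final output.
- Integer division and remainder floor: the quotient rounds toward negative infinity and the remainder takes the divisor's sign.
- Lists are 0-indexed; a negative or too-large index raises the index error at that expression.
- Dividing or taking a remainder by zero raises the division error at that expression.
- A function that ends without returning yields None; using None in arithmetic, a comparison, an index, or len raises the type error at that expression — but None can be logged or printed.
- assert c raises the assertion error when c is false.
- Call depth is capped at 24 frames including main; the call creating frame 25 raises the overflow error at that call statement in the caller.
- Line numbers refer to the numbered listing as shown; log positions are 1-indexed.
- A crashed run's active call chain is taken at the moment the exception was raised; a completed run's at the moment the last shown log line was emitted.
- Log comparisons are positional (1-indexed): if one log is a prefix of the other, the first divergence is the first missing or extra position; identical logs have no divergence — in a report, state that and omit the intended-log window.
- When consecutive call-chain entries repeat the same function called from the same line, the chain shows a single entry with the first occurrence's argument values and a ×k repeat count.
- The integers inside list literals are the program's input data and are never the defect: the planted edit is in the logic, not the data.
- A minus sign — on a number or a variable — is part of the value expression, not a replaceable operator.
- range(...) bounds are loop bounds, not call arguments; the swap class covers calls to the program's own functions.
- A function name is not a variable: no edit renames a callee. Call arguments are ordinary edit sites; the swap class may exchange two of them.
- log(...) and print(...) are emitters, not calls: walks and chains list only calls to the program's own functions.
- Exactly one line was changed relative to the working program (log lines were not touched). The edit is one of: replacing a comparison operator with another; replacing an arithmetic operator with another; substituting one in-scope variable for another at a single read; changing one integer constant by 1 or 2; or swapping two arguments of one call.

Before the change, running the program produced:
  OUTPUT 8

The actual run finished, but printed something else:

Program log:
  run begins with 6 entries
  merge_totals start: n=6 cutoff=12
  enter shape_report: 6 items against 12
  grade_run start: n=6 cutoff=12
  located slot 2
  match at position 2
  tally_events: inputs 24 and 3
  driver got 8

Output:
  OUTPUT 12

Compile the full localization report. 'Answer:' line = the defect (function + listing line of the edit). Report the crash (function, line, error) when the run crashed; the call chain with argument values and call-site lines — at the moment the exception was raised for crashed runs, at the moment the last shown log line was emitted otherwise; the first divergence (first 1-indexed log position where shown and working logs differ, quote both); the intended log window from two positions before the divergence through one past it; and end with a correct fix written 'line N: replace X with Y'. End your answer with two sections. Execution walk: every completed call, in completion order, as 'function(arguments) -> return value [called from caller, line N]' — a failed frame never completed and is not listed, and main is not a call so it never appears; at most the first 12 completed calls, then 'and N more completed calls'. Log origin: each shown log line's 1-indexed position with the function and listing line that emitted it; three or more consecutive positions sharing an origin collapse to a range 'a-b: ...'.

Answer: the defect is in main at line 33.
Key fact: Every logged value matches the working version; the printed result is what differs.
Call chain: main.
First divergence: none (the log streams are identical).
Execution walk:
  grade_run([4, 8, 12, 6, -5, 10], 12) -> 2  [called from shape_report, line 10]
  shape_report([4, 8, 12, 6, -5, 10], 12) -> 24  [called from merge_totals, line 23]
  tally_events(24, 3) -> 8  [called from merge_totals, line 25]
  merge_totals([4, 8, 12, 6, -5, 10], 12) -> 8  [called from main, line 31]
Origin of each log line:
  1: from main, line 30
  2: from merge_totals, line 22
  3: from shape_report, line 9
  4: from grade_run, line 2
  5: from grade_run, line 5
  6: from shape_report, line 11
  7: from tally_events, line 16
  8: from main, line 32
A correct fix: line 33: replace `mid` with `count`.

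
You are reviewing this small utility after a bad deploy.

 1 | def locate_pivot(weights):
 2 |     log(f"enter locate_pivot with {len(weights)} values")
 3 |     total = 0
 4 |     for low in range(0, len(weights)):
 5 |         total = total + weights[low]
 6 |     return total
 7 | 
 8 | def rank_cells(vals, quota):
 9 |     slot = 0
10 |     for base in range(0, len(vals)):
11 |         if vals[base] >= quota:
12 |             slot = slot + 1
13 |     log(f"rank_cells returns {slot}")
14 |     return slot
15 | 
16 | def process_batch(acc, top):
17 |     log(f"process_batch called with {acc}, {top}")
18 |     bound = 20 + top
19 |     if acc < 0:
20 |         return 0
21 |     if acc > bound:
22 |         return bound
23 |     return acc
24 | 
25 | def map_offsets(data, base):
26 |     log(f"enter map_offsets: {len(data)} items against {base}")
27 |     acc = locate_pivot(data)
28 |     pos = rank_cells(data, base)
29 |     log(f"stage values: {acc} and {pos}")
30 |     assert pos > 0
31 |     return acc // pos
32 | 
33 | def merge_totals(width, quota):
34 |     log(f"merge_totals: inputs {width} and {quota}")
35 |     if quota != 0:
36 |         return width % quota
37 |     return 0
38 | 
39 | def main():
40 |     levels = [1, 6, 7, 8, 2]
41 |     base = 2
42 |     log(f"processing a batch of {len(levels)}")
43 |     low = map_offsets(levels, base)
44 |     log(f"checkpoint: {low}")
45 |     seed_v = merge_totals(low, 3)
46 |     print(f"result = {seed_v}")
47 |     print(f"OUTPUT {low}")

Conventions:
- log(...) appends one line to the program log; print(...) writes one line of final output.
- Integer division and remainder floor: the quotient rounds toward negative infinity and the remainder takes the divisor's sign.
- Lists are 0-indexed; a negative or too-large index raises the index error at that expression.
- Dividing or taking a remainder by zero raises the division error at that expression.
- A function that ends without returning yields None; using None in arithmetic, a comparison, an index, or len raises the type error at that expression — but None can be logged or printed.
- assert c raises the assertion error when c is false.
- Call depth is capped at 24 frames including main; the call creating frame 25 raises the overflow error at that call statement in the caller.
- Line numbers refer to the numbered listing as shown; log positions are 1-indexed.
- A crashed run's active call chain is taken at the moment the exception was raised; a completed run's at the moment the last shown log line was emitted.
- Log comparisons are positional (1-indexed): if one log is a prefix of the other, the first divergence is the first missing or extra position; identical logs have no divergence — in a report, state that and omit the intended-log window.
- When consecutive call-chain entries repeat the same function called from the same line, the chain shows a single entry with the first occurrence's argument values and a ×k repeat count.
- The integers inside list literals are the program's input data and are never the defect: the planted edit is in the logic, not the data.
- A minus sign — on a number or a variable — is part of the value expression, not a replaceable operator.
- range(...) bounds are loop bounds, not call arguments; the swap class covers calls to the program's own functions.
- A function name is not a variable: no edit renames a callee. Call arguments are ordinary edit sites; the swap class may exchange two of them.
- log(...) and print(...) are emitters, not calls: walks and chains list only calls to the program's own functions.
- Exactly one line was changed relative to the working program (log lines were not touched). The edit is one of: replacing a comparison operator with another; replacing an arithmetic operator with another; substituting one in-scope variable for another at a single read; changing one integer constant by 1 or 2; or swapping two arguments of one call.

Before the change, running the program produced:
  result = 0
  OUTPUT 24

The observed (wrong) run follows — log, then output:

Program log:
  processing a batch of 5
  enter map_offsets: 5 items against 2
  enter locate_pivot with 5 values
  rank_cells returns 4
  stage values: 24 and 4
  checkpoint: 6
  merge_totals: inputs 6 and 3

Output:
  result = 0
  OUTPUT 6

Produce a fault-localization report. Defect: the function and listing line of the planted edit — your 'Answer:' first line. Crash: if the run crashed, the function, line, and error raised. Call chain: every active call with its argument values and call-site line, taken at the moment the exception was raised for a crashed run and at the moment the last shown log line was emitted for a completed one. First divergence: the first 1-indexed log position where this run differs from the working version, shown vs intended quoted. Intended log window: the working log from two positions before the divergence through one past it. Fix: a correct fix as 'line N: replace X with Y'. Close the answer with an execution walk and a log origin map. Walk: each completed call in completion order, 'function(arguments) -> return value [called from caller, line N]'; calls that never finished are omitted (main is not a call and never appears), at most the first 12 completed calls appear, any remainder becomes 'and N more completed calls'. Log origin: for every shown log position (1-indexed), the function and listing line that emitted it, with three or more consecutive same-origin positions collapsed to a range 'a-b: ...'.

Answer: the defect is in rank_cells at line 11.
Core observation: Everything matches until log position 4, which reads 'rank_cells returns 4' in place of 'rank_cells returns 1'.
Call chain: main -> merge_totals(6, 3) (called at line 45).
First divergence: position 4 — the shown line 'rank_cells returns 4' should read 'rank_cells returns 1'.
Intended log window:
  2: enter map_offsets: 5 items against 2
  3: enter locate_pivot with 5 values
  4: rank_cells returns 1
  5: stage values: 24 and 1
Execution walk:
  locate_pivot([1, 6, 7, 8, 2]) -> 24  [called from map_offsets, line 27]
  rank_cells([1, 6, 7, 8, 2], 2) -> 4  [called from map_offsets, line 28]
  map_offsets([1, 6, 7, 8, 2], 2) -> 6  [called from main, line 43]
  merge_totals(6, 3) -> 0  [called from main, line 45]
Origin of each log line:
  1: emitted by main (line 42)
  2: emitted by map_offsets (line 26)
  3: emitted by locate_pivot (line 2)
  4: emitted by rank_cells (line 13)
  5: emitted by map_offsets (line 29)
  6: emitted by main (line 44)
  7: emitted by merge_totals (line 34)
A correct fix: line 11: replace `>=` with `==`.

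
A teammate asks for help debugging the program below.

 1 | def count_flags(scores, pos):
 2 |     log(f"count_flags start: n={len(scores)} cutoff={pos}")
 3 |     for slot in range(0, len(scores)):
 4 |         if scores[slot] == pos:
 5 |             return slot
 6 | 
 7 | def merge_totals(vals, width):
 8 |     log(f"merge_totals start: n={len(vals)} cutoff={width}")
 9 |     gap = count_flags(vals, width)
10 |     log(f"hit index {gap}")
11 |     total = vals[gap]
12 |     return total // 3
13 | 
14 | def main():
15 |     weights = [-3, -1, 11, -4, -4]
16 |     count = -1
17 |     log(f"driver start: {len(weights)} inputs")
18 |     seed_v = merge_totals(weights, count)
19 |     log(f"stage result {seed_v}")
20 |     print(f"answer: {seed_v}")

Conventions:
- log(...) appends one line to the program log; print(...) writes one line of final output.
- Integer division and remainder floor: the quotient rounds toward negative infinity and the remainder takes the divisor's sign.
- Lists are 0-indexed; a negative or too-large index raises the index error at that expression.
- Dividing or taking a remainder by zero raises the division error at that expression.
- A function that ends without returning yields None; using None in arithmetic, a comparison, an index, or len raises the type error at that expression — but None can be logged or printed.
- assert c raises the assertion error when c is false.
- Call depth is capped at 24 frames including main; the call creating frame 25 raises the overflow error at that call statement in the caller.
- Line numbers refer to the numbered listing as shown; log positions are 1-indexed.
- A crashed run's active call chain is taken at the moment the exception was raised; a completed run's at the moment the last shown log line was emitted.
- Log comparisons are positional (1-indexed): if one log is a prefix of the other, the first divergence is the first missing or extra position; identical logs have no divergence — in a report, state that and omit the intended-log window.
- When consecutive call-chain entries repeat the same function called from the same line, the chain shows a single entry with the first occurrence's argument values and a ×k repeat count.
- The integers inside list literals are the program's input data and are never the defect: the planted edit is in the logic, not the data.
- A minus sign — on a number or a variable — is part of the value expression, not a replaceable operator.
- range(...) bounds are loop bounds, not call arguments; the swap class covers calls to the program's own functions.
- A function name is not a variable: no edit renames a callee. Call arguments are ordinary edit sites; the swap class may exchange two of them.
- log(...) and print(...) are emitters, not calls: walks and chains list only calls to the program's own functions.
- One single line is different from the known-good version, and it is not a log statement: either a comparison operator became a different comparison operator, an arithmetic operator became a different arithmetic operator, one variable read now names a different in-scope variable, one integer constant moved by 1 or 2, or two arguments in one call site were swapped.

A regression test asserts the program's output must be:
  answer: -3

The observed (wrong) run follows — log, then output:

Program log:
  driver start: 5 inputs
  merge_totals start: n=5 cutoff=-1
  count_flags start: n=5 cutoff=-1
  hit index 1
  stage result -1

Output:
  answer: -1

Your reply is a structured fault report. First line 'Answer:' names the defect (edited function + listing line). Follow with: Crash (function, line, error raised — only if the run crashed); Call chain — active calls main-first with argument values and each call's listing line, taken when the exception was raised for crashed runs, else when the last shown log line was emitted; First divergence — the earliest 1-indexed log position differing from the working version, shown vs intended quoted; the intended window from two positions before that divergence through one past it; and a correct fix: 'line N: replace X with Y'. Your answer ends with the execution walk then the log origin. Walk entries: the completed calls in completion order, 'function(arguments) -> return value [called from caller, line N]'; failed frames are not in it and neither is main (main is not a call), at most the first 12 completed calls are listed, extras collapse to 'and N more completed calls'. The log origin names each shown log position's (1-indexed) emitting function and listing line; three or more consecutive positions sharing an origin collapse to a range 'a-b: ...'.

Answer: the defect is in merge_totals at line 12.
The tell: Position 5 is the first bad log line: 'stage result -1' should read 'stage result -3'.
Call chain: main.
First divergence: position 5; shown 'stage result -1' vs intended 'stage result -3'.
Intended log window:
  3: count_flags start: n=5 cutoff=-1
  4: hit index 1
  5: stage result -3
Execution walk:
  count_flags([-3, -1, 11, -4, -4], -1) -> 1  [called from merge_totals, line 9]
  merge_totals([-3, -1, 11, -4, -4], -1) -> -1  [called from main, line 18]
Origin of each log line:
  1: logged in main at line 17
  2: logged in merge_totals at line 8
  3: logged in count_flags at line 2
  4: logged in merge_totals at line 10
  5: logged in main at line 19
A correct fix: line 12: replace `//` with `*`.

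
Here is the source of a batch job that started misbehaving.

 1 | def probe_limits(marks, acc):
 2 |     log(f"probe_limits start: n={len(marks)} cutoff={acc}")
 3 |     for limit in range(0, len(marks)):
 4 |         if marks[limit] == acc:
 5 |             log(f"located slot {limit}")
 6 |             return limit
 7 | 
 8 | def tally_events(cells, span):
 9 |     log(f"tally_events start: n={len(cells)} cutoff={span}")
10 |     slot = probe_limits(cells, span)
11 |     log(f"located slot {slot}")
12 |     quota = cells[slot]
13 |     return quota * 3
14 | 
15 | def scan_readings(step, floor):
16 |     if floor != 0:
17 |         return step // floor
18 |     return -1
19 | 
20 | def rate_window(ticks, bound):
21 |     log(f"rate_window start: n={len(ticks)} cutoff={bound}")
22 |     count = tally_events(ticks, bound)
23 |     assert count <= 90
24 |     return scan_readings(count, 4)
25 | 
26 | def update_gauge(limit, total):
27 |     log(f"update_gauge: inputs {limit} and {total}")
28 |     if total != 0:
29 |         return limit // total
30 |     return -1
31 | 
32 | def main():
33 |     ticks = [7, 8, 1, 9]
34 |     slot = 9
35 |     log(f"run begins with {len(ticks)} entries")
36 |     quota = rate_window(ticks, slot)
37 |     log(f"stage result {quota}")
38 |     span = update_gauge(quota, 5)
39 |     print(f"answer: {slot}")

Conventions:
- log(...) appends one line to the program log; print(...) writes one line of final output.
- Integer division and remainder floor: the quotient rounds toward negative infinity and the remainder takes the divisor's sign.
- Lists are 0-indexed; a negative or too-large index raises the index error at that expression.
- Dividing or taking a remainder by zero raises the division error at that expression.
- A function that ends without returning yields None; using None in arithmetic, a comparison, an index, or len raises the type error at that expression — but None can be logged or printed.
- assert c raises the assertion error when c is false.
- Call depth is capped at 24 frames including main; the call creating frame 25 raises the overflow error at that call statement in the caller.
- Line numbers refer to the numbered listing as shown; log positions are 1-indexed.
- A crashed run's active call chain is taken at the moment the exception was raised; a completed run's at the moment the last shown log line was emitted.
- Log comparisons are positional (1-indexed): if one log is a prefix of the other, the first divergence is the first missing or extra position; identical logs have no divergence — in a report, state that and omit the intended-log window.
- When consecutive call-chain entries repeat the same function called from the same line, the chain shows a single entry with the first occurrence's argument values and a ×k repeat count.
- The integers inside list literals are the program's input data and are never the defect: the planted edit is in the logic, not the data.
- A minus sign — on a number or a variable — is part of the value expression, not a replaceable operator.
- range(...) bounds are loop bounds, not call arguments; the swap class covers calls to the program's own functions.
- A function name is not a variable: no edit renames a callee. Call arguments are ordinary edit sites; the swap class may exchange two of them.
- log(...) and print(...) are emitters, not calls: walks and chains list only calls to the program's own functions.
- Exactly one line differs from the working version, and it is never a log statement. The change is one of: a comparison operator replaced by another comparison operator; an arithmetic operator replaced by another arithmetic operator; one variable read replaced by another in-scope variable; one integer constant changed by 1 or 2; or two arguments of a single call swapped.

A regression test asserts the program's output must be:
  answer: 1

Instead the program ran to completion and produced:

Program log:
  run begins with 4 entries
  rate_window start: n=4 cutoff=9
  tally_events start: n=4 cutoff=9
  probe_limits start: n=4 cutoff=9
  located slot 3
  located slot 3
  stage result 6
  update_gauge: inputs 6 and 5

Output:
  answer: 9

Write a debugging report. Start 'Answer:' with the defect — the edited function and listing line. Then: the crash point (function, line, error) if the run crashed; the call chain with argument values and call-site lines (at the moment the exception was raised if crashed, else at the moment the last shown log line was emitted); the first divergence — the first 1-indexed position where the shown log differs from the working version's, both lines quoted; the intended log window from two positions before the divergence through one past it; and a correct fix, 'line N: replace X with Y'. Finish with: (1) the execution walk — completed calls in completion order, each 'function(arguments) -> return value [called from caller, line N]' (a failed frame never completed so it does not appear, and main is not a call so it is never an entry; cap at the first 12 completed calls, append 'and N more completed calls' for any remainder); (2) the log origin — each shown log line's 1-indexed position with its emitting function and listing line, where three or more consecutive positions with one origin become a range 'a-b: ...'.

Answer: the defect is in main at line 39.
Core observation: The logs agree in full; only the final output differs.
Call chain: main -> update_gauge(6, 5) (called at line 38).
First divergence: none — the logs agree in full.
Execution walk:
  probe_limits([7, 8, 1, 9], 9) -> 3  [called from tally_events, line 10]
  tally_events([7, 8, 1, 9], 9) -> 27  [called from rate_window, line 22]
  scan_readings(27, 4) -> 6  [called from rate_window, line 24]
  rate_window([7, 8, 1, 9], 9) -> 6  [called from main, line 36]
  update_gauge(6, 5) -> 1  [called from main, line 38]
Log origin:
  1 — main, line 35
  2 — rate_window, line 21
  3 — tally_events, line 9
  4 — probe_limits, line 2
  5 — probe_limits, line 5
  6 — tally_events, line 11
  7 — main, line 37
  8 — update_gauge, line 27
A correct fix: line 39: replace `slot` with `span`.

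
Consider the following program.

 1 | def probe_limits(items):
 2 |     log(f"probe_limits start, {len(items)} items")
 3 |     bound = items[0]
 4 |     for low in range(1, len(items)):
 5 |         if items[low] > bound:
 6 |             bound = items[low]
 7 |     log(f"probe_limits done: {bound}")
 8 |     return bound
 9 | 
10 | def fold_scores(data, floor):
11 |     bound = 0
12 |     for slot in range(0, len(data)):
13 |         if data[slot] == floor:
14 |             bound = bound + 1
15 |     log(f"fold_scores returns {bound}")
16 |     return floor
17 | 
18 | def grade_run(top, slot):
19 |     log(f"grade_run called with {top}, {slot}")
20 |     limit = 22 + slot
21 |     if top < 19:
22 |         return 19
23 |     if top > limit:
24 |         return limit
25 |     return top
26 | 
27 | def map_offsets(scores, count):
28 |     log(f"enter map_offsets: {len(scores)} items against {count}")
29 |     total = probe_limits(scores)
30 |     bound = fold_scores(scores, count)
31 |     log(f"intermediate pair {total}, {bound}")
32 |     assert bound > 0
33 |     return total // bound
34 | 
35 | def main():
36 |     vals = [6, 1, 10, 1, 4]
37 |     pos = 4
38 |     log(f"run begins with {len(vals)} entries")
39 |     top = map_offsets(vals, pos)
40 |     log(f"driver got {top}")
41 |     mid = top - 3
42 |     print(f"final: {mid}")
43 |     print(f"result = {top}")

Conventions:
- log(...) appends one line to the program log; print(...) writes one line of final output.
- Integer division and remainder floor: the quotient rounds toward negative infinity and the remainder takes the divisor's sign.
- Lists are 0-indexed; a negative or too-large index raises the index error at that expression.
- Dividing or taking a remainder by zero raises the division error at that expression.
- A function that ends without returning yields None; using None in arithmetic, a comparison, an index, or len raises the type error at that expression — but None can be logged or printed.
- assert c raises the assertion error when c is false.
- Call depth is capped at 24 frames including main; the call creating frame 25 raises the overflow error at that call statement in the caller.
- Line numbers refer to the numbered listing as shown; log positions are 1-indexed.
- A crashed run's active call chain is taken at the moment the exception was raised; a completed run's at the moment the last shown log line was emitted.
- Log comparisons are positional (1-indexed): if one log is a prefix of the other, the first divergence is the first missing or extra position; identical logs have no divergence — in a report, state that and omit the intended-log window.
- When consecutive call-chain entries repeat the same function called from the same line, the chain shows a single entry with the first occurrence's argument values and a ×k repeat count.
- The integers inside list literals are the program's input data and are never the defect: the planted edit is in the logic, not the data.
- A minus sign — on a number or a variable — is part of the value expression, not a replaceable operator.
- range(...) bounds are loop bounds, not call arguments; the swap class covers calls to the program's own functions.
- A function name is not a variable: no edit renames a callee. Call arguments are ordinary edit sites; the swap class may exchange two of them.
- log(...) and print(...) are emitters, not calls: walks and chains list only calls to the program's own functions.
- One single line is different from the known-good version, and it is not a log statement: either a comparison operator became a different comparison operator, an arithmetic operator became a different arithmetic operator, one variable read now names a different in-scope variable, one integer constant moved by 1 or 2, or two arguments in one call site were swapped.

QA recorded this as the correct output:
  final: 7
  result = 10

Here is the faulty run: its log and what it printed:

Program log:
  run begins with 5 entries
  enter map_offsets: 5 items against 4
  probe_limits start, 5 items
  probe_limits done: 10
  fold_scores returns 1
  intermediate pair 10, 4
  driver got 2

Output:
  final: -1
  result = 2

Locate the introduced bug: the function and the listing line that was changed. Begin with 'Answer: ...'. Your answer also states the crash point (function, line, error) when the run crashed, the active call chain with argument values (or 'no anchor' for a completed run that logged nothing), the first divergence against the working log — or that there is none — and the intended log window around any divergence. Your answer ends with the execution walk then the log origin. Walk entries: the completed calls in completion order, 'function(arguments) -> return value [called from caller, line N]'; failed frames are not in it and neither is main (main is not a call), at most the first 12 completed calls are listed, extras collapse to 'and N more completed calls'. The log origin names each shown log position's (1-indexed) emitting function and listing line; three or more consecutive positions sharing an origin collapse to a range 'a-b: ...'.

Answer: the defect is in fold_scores at line 16.
Key observation: Log line 6 is where behavior first shows: 'intermediate pair 10, 4' appears instead of 'intermediate pair 10, 1'.
Call chain: main.
First divergence: at position 6 the run shows 'intermediate pair 10, 4' where the working version logs 'intermediate pair 10, 1'.
Intended log window:
  4: probe_limits done: 10
  5: fold_scores returns 1
  6: intermediate pair 10, 1
  7: driver got 10
Execution walk:
  probe_limits([6, 1, 10, 1, 4]) -> 10  [called from map_offsets, line 29]
  fold_scores([6, 1, 10, 1, 4], 4) -> 4  [called from map_offsets, line 30]
  map_offsets([6, 1, 10, 1, 4], 4) -> 2  [called from main, line 39]
Log line origins:
  1: logged in main at line 38
  2: logged in map_offsets at line 28
  3: logged in probe_limits at line 2
  4: logged in probe_limits at line 7
  5: logged in fold_scores at line 15
  6: logged in map_offsets at line 31
  7: logged in main at line 40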